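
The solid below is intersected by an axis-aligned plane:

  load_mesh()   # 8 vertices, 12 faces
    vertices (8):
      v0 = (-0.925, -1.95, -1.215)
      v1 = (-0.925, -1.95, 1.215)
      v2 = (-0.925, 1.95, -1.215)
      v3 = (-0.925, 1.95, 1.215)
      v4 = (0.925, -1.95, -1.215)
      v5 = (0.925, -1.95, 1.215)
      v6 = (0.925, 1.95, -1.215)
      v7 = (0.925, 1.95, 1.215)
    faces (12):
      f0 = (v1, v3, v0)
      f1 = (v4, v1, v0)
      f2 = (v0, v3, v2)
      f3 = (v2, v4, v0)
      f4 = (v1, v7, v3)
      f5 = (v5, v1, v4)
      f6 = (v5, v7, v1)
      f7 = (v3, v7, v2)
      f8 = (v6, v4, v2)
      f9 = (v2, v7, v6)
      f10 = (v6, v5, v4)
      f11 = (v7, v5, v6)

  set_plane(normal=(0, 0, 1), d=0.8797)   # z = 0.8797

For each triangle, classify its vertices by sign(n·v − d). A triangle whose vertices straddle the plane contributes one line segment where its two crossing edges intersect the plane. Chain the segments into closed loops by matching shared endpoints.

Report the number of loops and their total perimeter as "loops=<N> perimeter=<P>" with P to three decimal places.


loops=1 perimeter=11.500

Straddling triangles (8 of 12):
  (v1,v3,v0) [++-] → (-0.925, 1.41186, 0.8797)–(-0.925, -1.95, 0.8797)  len=3.3619
  (v4,v1,v0) [-+-] → (-0.66973, -1.95, 0.8797)–(-0.925, -1.95, 0.8797)  len=0.2553
  (v0,v3,v2) [-+-] → (-0.925, 1.41186, 0.8797)–(-0.925, 1.95, 0.8797)  len=0.5381
  (v5,v1,v4) [++-] → (-0.66973, -1.95, 0.8797)–(0.925, -1.95, 0.8797)  len=1.5947
  (v3,v7,v2) [++-] → (0.66973, 1.95, 0.8797)–(-0.925, 1.95, 0.8797)  len=1.5947
  (v2,v7,v6) [-+-] → (0.66973, 1.95, 0.8797)–(0.925, 1.95, 0.8797)  len=0.2553
  (v6,v5,v4) [-+-] → (0.925, -1.41186, 0.8797)–(0.925, -1.95, 0.8797)  len=0.5381
  (v7,v5,v6) [++-] → (0.925, -1.41186, 0.8797)–(0.925, 1.95, 0.8797)  len=3.3619

Chained into 1 loop(s):
  loop 1: 8 segments, perimeter = 11.5000
Total perimeter = 11.500


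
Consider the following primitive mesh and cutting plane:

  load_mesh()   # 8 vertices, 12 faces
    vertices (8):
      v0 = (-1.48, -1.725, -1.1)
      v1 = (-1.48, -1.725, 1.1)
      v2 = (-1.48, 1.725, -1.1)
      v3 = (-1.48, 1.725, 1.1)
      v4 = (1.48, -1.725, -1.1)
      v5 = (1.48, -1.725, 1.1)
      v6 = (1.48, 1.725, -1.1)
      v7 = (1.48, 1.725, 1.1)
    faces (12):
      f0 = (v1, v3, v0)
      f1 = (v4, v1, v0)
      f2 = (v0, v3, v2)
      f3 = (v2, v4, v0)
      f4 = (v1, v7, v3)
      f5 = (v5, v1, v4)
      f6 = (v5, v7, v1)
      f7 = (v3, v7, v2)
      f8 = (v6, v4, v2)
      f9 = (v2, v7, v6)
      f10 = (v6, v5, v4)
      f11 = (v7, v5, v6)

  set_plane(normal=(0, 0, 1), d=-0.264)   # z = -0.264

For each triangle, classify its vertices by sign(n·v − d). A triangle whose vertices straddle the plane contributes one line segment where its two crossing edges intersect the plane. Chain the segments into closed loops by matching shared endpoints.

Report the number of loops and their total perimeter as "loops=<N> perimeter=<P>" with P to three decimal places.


Straddling triangles (8 of 12):
  (v1,v3,v0) [++-] → (-1.48, -0.414, -0.264)–(-1.48, -1.725, -0.264)  len=1.3110
  (v4,v1,v0) [-+-] → (0.3552, -1.725, -0.264)–(-1.48, -1.725, -0.264)  len=1.8352
  (v0,v3,v2) [-+-] → (-1.48, -0.414, -0.264)–(-1.48, 1.725, -0.264)  len=2.1390
  (v5,v1,v4) [++-] → (0.3552, -1.725, -0.264)–(1.48, -1.725, -0.264)  len=1.1248
  (v3,v7,v2) [++-] → (-0.3552, 1.725, -0.264)–(-1.48, 1.725, -0.264)  len=1.1248
  (v2,v7,v6) [-+-] → (-0.3552, 1.725, -0.264)–(1.48, 1.725, -0.264)  len=1.8352
  (v6,v5,v4) [-+-] → (1.48, 0.414, -0.264)–(1.48, -1.725, -0.264)  len=2.1390
  (v7,v5,v6) [++-] → (1.48, 0.414, -0.264)–(1.48, 1.725, -0.264)  len=1.3110

Chained into 1 loop(s):
  loop 1: 8 segments, perimeter = 12.8200
Total perimeter = 12.820

loops=1 perimeter=12.820


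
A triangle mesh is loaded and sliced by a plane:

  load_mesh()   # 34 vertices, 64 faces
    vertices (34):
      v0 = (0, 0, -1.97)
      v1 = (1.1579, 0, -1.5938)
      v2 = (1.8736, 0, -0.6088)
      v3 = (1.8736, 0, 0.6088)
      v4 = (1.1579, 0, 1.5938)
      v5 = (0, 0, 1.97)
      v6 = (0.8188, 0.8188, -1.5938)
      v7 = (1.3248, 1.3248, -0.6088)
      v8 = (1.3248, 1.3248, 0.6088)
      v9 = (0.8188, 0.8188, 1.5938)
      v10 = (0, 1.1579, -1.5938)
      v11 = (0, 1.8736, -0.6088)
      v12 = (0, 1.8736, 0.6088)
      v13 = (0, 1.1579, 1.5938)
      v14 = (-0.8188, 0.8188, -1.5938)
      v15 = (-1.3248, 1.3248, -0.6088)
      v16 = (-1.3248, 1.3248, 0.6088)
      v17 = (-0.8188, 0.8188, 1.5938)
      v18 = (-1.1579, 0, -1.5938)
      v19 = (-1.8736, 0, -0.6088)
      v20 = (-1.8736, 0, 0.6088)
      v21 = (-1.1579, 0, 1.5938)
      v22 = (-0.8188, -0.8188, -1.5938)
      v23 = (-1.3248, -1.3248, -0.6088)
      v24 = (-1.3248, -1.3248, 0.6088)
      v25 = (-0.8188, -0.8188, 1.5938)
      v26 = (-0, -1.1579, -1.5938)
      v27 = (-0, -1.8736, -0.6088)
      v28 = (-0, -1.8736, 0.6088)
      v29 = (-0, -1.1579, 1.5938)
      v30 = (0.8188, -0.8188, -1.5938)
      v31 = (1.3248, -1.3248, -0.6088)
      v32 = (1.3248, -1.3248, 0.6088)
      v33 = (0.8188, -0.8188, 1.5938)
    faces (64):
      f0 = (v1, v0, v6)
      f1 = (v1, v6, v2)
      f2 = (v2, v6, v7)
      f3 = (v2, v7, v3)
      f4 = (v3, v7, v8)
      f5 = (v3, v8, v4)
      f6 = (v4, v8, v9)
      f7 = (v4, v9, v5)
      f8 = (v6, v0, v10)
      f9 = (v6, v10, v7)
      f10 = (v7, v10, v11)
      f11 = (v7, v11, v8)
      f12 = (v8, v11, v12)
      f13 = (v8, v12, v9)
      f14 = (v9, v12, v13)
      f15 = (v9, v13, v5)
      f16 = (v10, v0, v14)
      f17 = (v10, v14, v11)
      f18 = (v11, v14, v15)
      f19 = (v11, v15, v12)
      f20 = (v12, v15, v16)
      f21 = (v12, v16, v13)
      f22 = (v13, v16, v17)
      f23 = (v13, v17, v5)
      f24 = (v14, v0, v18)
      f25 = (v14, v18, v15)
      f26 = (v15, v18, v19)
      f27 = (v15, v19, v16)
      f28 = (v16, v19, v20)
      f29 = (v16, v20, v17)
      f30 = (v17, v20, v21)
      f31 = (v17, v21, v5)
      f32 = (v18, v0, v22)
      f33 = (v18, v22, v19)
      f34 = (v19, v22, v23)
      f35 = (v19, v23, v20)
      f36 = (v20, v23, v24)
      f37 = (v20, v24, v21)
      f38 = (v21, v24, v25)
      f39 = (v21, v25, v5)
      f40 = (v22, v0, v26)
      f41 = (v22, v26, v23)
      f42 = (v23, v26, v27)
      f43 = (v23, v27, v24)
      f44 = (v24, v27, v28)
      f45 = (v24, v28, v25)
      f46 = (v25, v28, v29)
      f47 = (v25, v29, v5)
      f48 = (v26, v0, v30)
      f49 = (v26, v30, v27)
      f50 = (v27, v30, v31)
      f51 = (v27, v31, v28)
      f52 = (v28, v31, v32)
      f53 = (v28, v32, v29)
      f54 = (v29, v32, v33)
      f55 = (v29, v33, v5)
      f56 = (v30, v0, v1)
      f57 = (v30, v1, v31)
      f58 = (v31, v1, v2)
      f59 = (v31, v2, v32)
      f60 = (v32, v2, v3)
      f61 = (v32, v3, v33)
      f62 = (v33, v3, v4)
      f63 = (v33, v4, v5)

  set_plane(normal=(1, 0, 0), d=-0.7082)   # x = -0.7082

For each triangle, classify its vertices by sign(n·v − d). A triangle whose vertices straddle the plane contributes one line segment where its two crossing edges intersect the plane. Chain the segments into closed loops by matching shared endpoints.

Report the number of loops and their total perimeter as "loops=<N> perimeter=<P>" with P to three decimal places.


loops=1 perimeter=10.821

Straddling triangles (20 of 64):
  (v10,v0,v14) [++-] → (-0.7082, 0.7082, -1.64462)–(-0.7082, 0.864604, -1.5938)  len=0.1645
  (v10,v14,v11) [+-+] → (-0.7082, 0.864604, -1.5938)–(-0.7082, 0.961278, -1.46075)  len=0.1645
  (v11,v14,v15) [+--] → (-0.7082, 0.961278, -1.46075)–(-0.7082, 1.58023, -0.6088)  len=1.0531
  (v11,v15,v12) [+-+] → (-0.7082, 1.58023, -0.6088)–(-0.7082, 1.58023, -0.042094)  len=0.5667
  (v12,v15,v16) [+--] → (-0.7082, 1.58023, -0.042094)–(-0.7082, 1.58023, 0.6088)  len=0.6509
  (v12,v16,v13) [+-+] → (-0.7082, 1.58023, 0.6088)–(-0.7082, 1.24712, 1.06725)  len=0.5667
  (v13,v16,v17) [+--] → (-0.7082, 1.24712, 1.06725)–(-0.7082, 0.864604, 1.5938)  len=0.6508
  (v13,v17,v5) [+-+] → (-0.7082, 0.864604, 1.5938)–(-0.7082, 0.7082, 1.64462)  len=0.1645
  (v14,v0,v18) [-+-] → (-0.7082, 0.7082, -1.64462)–(-0.7082, 0, -1.73991)  len=0.7146
  (v17,v21,v5) [--+] → (-0.7082, 0, 1.73991)–(-0.7082, 0.7082, 1.64462)  len=0.7146
  (v18,v0,v22) [-+-] → (-0.7082, 0, -1.73991)–(-0.7082, -0.7082, -1.64462)  len=0.7146
  (v21,v25,v5) [--+] → (-0.7082, -0.7082, 1.64462)–(-0.7082, 0, 1.73991)  len=0.7146
  (v22,v0,v26) [-++] → (-0.7082, -0.7082, -1.64462)–(-0.7082, -0.864604, -1.5938)  len=0.1645
  (v22,v26,v23) [-+-] → (-0.7082, -0.864604, -1.5938)–(-0.7082, -1.24712, -1.06725)  len=0.6508
  (v23,v26,v27) [-++] → (-0.7082, -1.24712, -1.06725)–(-0.7082, -1.58023, -0.6088)  len=0.5667
  (v23,v27,v24) [-+-] → (-0.7082, -1.58023, -0.6088)–(-0.7082, -1.58023, 0.042094)  len=0.6509
  (v24,v27,v28) [-++] → (-0.7082, -1.58023, 0.042094)–(-0.7082, -1.58023, 0.6088)  len=0.5667
  (v24,v28,v25) [-+-] → (-0.7082, -1.58023, 0.6088)–(-0.7082, -0.961278, 1.46075)  len=1.0531
  (v25,v28,v29) [-++] → (-0.7082, -0.961278, 1.46075)–(-0.7082, -0.864604, 1.5938)  len=0.1645
  (v25,v29,v5) [-++] → (-0.7082, -0.864604, 1.5938)–(-0.7082, -0.7082, 1.64462)  len=0.1645

Chained into 1 loop(s):
  loop 1: 20 segments, perimeter = 10.8214
Total perimeter = 10.821


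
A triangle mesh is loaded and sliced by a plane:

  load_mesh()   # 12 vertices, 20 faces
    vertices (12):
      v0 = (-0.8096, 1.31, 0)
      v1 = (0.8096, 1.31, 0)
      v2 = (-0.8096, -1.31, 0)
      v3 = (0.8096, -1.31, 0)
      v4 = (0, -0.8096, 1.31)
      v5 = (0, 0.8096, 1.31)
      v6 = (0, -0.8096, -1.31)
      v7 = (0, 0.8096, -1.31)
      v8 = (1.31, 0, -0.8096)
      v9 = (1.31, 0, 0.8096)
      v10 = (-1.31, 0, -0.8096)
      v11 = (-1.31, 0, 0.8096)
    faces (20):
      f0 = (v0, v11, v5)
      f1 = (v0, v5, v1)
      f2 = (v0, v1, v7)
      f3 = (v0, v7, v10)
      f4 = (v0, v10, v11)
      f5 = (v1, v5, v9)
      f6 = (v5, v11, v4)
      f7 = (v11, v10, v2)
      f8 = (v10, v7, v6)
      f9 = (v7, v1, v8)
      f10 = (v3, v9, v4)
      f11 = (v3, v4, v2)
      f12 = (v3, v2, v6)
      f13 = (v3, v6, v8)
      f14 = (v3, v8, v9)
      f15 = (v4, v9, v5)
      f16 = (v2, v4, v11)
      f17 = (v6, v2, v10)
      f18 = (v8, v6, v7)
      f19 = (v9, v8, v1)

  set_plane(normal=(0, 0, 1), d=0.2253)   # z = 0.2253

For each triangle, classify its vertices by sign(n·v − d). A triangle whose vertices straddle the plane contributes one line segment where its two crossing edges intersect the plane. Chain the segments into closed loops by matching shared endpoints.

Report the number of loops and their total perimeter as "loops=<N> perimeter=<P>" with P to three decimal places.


Straddling triangles (10 of 20):
  (v0,v11,v5) [-++] → (-0.948854, 0.945446, 0.2253)–(-0.670361, 1.22394, 0.2253)  len=0.3938
  (v0,v5,v1) [-+-] → (-0.670361, 1.22394, 0.2253)–(0.670361, 1.22394, 0.2253)  len=1.3407
  (v0,v10,v11) [--+] → (-1.31, 0, 0.2253)–(-0.948854, 0.945446, 0.2253)  len=1.0121
  (v1,v5,v9) [-++] → (0.670361, 1.22394, 0.2253)–(0.948854, 0.945446, 0.2253)  len=0.3938
  (v11,v10,v2) [+--] → (-1.31, 0, 0.2253)–(-0.948854, -0.945446, 0.2253)  len=1.0121
  (v3,v9,v4) [-++] → (0.948854, -0.945446, 0.2253)–(0.670361, -1.22394, 0.2253)  len=0.3938
  (v3,v4,v2) [-+-] → (0.670361, -1.22394, 0.2253)–(-0.670361, -1.22394, 0.2253)  len=1.3407
  (v3,v8,v9) [--+] → (1.31, 0, 0.2253)–(0.948854, -0.945446, 0.2253)  len=1.0121
  (v2,v4,v11) [-++] → (-0.670361, -1.22394, 0.2253)–(-0.948854, -0.945446, 0.2253)  len=0.3938
  (v9,v8,v1) [+--] → (1.31, 0, 0.2253)–(0.948854, 0.945446, 0.2253)  len=1.0121

Chained into 1 loop(s):
  loop 1: 10 segments, perimeter = 8.3051
Total perimeter = 8.305

loops=1 perimeter=8.305


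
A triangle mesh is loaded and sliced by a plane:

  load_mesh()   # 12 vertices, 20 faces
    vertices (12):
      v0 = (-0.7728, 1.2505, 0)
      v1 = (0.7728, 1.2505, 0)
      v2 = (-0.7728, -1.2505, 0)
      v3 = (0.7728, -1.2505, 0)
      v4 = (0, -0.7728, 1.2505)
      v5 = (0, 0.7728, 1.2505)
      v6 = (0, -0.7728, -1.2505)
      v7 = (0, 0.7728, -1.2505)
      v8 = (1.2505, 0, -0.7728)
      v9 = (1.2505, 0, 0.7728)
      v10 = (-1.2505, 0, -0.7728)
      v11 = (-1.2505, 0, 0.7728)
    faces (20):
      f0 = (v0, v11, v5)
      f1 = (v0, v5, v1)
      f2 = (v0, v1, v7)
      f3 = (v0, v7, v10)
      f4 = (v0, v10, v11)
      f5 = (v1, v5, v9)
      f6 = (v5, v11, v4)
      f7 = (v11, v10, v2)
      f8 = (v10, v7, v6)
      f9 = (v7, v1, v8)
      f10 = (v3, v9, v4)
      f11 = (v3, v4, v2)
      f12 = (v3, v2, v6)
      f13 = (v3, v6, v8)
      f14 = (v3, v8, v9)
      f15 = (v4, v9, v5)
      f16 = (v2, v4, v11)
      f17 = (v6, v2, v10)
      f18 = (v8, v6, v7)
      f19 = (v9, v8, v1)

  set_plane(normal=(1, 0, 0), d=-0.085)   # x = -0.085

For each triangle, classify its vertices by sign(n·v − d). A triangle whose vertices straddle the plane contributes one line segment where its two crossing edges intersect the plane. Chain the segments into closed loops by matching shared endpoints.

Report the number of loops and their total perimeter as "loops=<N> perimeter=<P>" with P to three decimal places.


Straddling triangles (10 of 20):
  (v0,v11,v5) [--+] → (-0.085, 0.720271, 1.21803)–(-0.085, 0.825342, 1.11296)  len=0.1486
  (v0,v5,v1) [-++] → (-0.085, 0.825342, 1.11296)–(-0.085, 1.2505, 0)  len=1.1914
  (v0,v1,v7) [-++] → (-0.085, 1.2505, 0)–(-0.085, 0.825342, -1.11296)  len=1.1914
  (v0,v7,v10) [-+-] → (-0.085, 0.825342, -1.11296)–(-0.085, 0.720271, -1.21803)  len=0.1486
  (v5,v11,v4) [+-+] → (-0.085, 0.720271, 1.21803)–(-0.085, -0.720271, 1.21803)  len=1.4405
  (v10,v7,v6) [-++] → (-0.085, 0.720271, -1.21803)–(-0.085, -0.720271, -1.21803)  len=1.4405
  (v3,v4,v2) [++-] → (-0.085, -0.825342, 1.11296)–(-0.085, -1.2505, 0)  len=1.1914
  (v3,v2,v6) [+-+] → (-0.085, -1.2505, 0)–(-0.085, -0.825342, -1.11296)  len=1.1914
  (v2,v4,v11) [-+-] → (-0.085, -0.825342, 1.11296)–(-0.085, -0.720271, 1.21803)  len=0.1486
  (v6,v2,v10) [+--] → (-0.085, -0.825342, -1.11296)–(-0.085, -0.720271, -1.21803)  len=0.1486

Chained into 1 loop(s):
  loop 1: 10 segments, perimeter = 8.2411
Total perimeter = 8.241

loops=1 perimeter=8.241


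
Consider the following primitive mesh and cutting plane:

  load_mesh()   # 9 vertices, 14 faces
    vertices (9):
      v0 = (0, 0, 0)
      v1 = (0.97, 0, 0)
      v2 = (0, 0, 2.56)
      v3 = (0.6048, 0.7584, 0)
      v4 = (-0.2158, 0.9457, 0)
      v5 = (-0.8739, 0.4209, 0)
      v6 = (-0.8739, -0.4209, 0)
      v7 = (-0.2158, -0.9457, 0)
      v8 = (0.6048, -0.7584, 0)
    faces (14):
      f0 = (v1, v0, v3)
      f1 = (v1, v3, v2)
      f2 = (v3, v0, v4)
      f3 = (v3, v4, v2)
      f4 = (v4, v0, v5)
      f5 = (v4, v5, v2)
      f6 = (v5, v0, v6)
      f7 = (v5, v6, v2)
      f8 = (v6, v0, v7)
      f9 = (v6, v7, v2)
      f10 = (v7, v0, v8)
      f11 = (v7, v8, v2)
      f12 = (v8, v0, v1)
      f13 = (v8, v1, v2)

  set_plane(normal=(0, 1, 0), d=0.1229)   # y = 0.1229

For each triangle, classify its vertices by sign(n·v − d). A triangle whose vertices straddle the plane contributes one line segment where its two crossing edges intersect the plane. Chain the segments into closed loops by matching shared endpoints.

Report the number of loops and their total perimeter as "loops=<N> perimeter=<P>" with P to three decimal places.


Straddling triangles (8 of 14):
  (v1,v0,v3) [--+] → (0.0980089, 0.1229, 0)–(0.910819, 0.1229, 0)  len=0.8128
  (v1,v3,v2) [-+-] → (0.910819, 0.1229, 0)–(0.0980089, 0.1229, 2.14515)  len=2.2940
  (v3,v0,v4) [+-+] → (0.0980089, 0.1229, 0)–(-0.0280446, 0.1229, 0)  len=0.1261
  (v3,v4,v2) [++-] → (-0.0280446, 0.1229, 2.22731)–(0.0980089, 0.1229, 2.14515)  len=0.1505
  (v4,v0,v5) [+-+] → (-0.0280446, 0.1229, 0)–(-0.255173, 0.1229, 0)  len=0.2271
  (v4,v5,v2) [++-] → (-0.255173, 0.1229, 1.8125)–(-0.0280446, 0.1229, 2.22731)  len=0.4729
  (v5,v0,v6) [+--] → (-0.255173, 0.1229, 0)–(-0.8739, 0.1229, 0)  len=0.6187
  (v5,v6,v2) [+--] → (-0.8739, 0.1229, 0)–(-0.255173, 0.1229, 1.8125)  len=1.9152

Chained into 1 loop(s):
  loop 1: 8 segments, perimeter = 6.6173
Total perimeter = 6.617

loops=1 perimeter=6.617


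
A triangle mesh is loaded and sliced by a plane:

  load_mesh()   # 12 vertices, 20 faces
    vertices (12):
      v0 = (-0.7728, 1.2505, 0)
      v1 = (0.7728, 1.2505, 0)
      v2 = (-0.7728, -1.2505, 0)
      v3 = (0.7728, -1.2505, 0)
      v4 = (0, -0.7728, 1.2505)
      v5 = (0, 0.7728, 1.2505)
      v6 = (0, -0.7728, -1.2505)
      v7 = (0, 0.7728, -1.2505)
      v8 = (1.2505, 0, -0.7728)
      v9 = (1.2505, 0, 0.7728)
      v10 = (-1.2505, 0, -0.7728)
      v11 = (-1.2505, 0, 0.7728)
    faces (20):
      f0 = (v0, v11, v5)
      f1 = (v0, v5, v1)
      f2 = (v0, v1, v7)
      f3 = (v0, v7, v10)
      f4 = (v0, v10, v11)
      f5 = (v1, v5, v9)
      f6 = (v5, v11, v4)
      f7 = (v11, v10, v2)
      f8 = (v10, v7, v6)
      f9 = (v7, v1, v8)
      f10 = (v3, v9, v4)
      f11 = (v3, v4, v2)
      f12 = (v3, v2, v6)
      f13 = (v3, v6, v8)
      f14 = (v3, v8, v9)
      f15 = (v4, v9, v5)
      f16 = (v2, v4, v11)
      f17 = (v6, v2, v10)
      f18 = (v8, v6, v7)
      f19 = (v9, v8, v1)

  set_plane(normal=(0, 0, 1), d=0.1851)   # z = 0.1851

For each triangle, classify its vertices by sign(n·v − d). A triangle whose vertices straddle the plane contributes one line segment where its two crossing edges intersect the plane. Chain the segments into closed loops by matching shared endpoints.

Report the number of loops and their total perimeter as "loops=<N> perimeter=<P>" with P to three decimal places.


Straddling triangles (10 of 20):
  (v0,v11,v5) [-++] → (-0.887218, 0.950982, 0.1851)–(-0.65841, 1.17979, 0.1851)  len=0.3236
  (v0,v5,v1) [-+-] → (-0.65841, 1.17979, 0.1851)–(0.65841, 1.17979, 0.1851)  len=1.3168
  (v0,v10,v11) [--+] → (-1.2505, 0, 0.1851)–(-0.887218, 0.950982, 0.1851)  len=1.0180
  (v1,v5,v9) [-++] → (0.65841, 1.17979, 0.1851)–(0.887218, 0.950982, 0.1851)  len=0.3236
  (v11,v10,v2) [+--] → (-1.2505, 0, 0.1851)–(-0.887218, -0.950982, 0.1851)  len=1.0180
  (v3,v9,v4) [-++] → (0.887218, -0.950982, 0.1851)–(0.65841, -1.17979, 0.1851)  len=0.3236
  (v3,v4,v2) [-+-] → (0.65841, -1.17979, 0.1851)–(-0.65841, -1.17979, 0.1851)  len=1.3168
  (v3,v8,v9) [--+] → (1.2505, 0, 0.1851)–(0.887218, -0.950982, 0.1851)  len=1.0180
  (v2,v4,v11) [-++] → (-0.65841, -1.17979, 0.1851)–(-0.887218, -0.950982, 0.1851)  len=0.3236
  (v9,v8,v1) [+--] → (1.2505, 0, 0.1851)–(0.887218, 0.950982, 0.1851)  len=1.0180

Chained into 1 loop(s):
  loop 1: 10 segments, perimeter = 8.0000
Total perimeter = 8.000

loops=1 perimeter=8.000


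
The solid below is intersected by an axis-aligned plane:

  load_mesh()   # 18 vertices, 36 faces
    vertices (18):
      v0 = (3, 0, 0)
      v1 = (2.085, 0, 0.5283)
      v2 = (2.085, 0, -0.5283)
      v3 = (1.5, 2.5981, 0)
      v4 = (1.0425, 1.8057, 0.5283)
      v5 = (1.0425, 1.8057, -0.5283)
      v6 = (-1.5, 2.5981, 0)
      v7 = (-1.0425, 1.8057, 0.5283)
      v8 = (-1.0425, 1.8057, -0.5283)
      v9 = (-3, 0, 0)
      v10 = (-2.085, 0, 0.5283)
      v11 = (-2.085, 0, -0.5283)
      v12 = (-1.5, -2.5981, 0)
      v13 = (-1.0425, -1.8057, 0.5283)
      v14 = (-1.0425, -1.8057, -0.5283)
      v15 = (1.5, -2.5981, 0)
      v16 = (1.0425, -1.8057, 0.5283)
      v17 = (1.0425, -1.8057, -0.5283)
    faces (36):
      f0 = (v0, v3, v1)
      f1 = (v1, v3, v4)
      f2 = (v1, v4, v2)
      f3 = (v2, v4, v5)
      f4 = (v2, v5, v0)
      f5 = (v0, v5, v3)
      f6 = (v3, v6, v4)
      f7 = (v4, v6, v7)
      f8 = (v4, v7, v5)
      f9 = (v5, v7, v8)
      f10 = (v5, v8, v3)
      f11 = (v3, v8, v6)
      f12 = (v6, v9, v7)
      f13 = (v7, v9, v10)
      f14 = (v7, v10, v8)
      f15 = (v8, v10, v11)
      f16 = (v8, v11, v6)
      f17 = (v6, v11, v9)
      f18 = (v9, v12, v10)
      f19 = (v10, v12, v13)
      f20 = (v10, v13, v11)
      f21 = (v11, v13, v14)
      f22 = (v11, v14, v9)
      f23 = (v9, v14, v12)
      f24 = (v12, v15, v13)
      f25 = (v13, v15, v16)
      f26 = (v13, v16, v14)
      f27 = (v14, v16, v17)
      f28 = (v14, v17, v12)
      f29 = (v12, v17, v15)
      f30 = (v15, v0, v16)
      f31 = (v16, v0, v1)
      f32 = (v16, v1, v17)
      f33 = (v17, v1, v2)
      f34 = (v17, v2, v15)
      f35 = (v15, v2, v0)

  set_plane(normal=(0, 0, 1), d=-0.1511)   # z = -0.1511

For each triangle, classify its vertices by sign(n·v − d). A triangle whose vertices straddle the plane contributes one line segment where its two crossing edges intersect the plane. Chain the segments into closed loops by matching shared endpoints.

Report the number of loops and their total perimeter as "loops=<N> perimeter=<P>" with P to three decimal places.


loops=2 perimeter=28.940

Straddling triangles (24 of 36):
  (v1,v4,v2) [++-] → (1.71283, 0.644624, -0.1511)–(2.085, 0, -0.1511)  len=0.7443
  (v2,v4,v5) [-+-] → (1.71283, 0.644624, -0.1511)–(1.0425, 1.8057, -0.1511)  len=1.3407
  (v2,v5,v0) [--+] → (2.44013, 0.516451, -0.1511)–(2.7383, 0, -0.1511)  len=0.5963
  (v0,v5,v3) [+-+] → (2.44013, 0.516451, -0.1511)–(1.36915, 2.37146, -0.1511)  len=2.1420
  (v4,v7,v5) [++-] → (0.298167, 1.8057, -0.1511)–(1.0425, 1.8057, -0.1511)  len=0.7443
  (v5,v7,v8) [-+-] → (0.298167, 1.8057, -0.1511)–(-1.0425, 1.8057, -0.1511)  len=1.3407
  (v5,v8,v3) [--+] → (0.772815, 2.37146, -0.1511)–(1.36915, 2.37146, -0.1511)  len=0.5963
  (v3,v8,v6) [+-+] → (0.772815, 2.37146, -0.1511)–(-1.36915, 2.37146, -0.1511)  len=2.1420
  (v7,v10,v8) [++-] → (-1.41467, 1.16108, -0.1511)–(-1.0425, 1.8057, -0.1511)  len=0.7443
  (v8,v10,v11) [-+-] → (-1.41467, 1.16108, -0.1511)–(-2.085, 0, -0.1511)  len=1.3407
  (v8,v11,v6) [--+] → (-1.66732, 1.85501, -0.1511)–(-1.36915, 2.37146, -0.1511)  len=0.5963
  (v6,v11,v9) [+-+] → (-1.66732, 1.85501, -0.1511)–(-2.7383, 0, -0.1511)  len=2.1420
  (v10,v13,v11) [++-] → (-1.71283, -0.644624, -0.1511)–(-2.085, 0, -0.1511)  len=0.7443
  (v11,v13,v14) [-+-] → (-1.71283, -0.644624, -0.1511)–(-1.0425, -1.8057, -0.1511)  len=1.3407
  (v11,v14,v9) [--+] → (-2.44013, -0.516451, -0.1511)–(-2.7383, 0, -0.1511)  len=0.5963
  (v9,v14,v12) [+-+] → (-2.44013, -0.516451, -0.1511)–(-1.36915, -2.37146, -0.1511)  len=2.1420
  (v13,v16,v14) [++-] → (-0.298167, -1.8057, -0.1511)–(-1.0425, -1.8057, -0.1511)  len=0.7443
  (v14,v16,v17) [-+-] → (-0.298167, -1.8057, -0.1511)–(1.0425, -1.8057, -0.1511)  len=1.3407
  (v14,v17,v12) [--+] → (-0.772815, -2.37146, -0.1511)–(-1.36915, -2.37146, -0.1511)  len=0.5963
  (v12,v17,v15) [+-+] → (-0.772815, -2.37146, -0.1511)–(1.36915, -2.37146, -0.1511)  len=2.1420
  (v16,v1,v17) [++-] → (1.41467, -1.16108, -0.1511)–(1.0425, -1.8057, -0.1511)  len=0.7443
  (v17,v1,v2) [-+-] → (1.41467, -1.16108, -0.1511)–(2.085, 0, -0.1511)  len=1.3407
  (v17,v2,v15) [--+] → (1.66732, -1.85501, -0.1511)–(1.36915, -2.37146, -0.1511)  len=0.5963
  (v15,v2,v0) [+-+] → (1.66732, -1.85501, -0.1511)–(2.7383, 0, -0.1511)  len=2.1420

Chained into 2 loop(s):
  loop 1: 12 segments, perimeter = 12.5101
  loop 2: 12 segments, perimeter = 16.4299
Total perimeter = 28.940


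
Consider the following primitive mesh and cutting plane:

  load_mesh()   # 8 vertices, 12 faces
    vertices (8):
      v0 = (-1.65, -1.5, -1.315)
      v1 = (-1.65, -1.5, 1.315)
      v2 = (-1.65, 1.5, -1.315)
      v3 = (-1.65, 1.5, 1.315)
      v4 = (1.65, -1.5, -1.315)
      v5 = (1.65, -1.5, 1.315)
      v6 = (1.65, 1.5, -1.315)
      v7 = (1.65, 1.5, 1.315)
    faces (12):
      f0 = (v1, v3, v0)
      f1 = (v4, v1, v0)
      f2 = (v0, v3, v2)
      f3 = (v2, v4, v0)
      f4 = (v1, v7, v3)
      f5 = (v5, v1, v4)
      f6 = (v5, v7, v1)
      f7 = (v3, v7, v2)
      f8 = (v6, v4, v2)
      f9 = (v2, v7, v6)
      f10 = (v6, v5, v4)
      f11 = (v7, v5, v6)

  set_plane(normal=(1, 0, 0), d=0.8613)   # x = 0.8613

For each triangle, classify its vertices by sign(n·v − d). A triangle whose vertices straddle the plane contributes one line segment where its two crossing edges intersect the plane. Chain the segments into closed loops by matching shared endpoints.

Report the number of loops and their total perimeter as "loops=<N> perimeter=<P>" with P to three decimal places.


Straddling triangles (8 of 12):
  (v4,v1,v0) [+--] → (0.8613, -1.5, -0.68643)–(0.8613, -1.5, -1.315)  len=0.6286
  (v2,v4,v0) [-+-] → (0.8613, -0.783, -1.315)–(0.8613, -1.5, -1.315)  len=0.7170
  (v1,v7,v3) [-+-] → (0.8613, 0.783, 1.315)–(0.8613, 1.5, 1.315)  len=0.7170
  (v5,v1,v4) [+-+] → (0.8613, -1.5, 1.315)–(0.8613, -1.5, -0.68643)  len=2.0014
  (v5,v7,v1) [++-] → (0.8613, 0.783, 1.315)–(0.8613, -1.5, 1.315)  len=2.2830
  (v3,v7,v2) [-+-] → (0.8613, 1.5, 1.315)–(0.8613, 1.5, 0.68643)  len=0.6286
  (v6,v4,v2) [++-] → (0.8613, -0.783, -1.315)–(0.8613, 1.5, -1.315)  len=2.2830
  (v2,v7,v6) [-++] → (0.8613, 1.5, 0.68643)–(0.8613, 1.5, -1.315)  len=2.0014

Chained into 1 loop(s):
  loop 1: 8 segments, perimeter = 11.2600
Total perimeter = 11.260

loops=1 perimeter=11.260


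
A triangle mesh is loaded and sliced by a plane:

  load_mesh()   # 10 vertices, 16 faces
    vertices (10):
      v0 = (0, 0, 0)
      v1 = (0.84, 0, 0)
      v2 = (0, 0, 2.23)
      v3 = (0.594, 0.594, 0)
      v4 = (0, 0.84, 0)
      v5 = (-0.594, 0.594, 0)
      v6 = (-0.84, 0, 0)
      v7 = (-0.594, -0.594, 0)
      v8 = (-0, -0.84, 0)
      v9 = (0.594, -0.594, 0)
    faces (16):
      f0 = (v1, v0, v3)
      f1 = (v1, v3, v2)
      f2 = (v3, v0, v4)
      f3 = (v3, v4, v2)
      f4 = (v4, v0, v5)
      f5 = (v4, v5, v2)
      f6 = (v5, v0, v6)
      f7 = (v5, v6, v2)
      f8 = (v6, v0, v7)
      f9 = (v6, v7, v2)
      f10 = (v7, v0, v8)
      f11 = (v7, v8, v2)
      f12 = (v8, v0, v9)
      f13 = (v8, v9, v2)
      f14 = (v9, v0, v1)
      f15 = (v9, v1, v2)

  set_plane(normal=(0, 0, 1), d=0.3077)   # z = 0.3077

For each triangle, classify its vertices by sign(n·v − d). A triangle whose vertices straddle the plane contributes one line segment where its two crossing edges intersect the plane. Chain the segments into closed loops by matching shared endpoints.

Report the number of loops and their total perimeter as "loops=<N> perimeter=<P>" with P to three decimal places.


loops=1 perimeter=4.434

Straddling triangles (8 of 16):
  (v1,v3,v2) [--+] → (0.512039, 0.512039, 0.3077)–(0.724095, 0, 0.3077)  len=0.5542
  (v3,v4,v2) [--+] → (0, 0.724095, 0.3077)–(0.512039, 0.512039, 0.3077)  len=0.5542
  (v4,v5,v2) [--+] → (-0.512039, 0.512039, 0.3077)–(0, 0.724095, 0.3077)  len=0.5542
  (v5,v6,v2) [--+] → (-0.724095, 0, 0.3077)–(-0.512039, 0.512039, 0.3077)  len=0.5542
  (v6,v7,v2) [--+] → (-0.512039, -0.512039, 0.3077)–(-0.724095, 0, 0.3077)  len=0.5542
  (v7,v8,v2) [--+] → (0, -0.724095, 0.3077)–(-0.512039, -0.512039, 0.3077)  len=0.5542
  (v8,v9,v2) [--+] → (0.512039, -0.512039, 0.3077)–(0, -0.724095, 0.3077)  len=0.5542
  (v9,v1,v2) [--+] → (0.724095, 0, 0.3077)–(0.512039, -0.512039, 0.3077)  len=0.5542

Chained into 1 loop(s):
  loop 1: 8 segments, perimeter = 4.4337
Total perimeter = 4.434


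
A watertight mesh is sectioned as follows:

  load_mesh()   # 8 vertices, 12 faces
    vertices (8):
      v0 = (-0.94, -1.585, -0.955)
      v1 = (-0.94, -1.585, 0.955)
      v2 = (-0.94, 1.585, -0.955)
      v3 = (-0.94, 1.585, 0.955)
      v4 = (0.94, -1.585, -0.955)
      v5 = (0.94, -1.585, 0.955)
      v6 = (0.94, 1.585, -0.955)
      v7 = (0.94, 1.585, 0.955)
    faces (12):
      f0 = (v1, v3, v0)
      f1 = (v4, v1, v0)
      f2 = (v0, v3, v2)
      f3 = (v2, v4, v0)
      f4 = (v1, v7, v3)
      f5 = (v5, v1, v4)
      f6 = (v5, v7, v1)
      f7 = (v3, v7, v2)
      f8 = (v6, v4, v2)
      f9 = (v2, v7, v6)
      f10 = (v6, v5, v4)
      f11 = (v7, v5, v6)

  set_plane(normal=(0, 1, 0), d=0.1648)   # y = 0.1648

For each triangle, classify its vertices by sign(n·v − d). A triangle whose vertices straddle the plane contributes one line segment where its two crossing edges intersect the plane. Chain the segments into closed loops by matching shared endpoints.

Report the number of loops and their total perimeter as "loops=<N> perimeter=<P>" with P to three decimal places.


loops=1 perimeter=7.580

Straddling triangles (8 of 12):
  (v1,v3,v0) [-+-] → (-0.94, 0.1648, 0.955)–(-0.94, 0.1648, 0.0992959)  len=0.8557
  (v0,v3,v2) [-++] → (-0.94, 0.1648, 0.0992959)–(-0.94, 0.1648, -0.955)  len=1.0543
  (v2,v4,v0) [+--] → (-0.0977363, 0.1648, -0.955)–(-0.94, 0.1648, -0.955)  len=0.8423
  (v1,v7,v3) [-++] → (0.0977363, 0.1648, 0.955)–(-0.94, 0.1648, 0.955)  len=1.0377
  (v5,v7,v1) [-+-] → (0.94, 0.1648, 0.955)–(0.0977363, 0.1648, 0.955)  len=0.8423
  (v6,v4,v2) [+-+] → (0.94, 0.1648, -0.955)–(-0.0977363, 0.1648, -0.955)  len=1.0377
  (v6,v5,v4) [+--] → (0.94, 0.1648, -0.0992959)–(0.94, 0.1648, -0.955)  len=0.8557
  (v7,v5,v6) [+-+] → (0.94, 0.1648, 0.955)–(0.94, 0.1648, -0.0992959)  len=1.0543

Chained into 1 loop(s):
  loop 1: 8 segments, perimeter = 7.5800
Total perimeter = 7.580


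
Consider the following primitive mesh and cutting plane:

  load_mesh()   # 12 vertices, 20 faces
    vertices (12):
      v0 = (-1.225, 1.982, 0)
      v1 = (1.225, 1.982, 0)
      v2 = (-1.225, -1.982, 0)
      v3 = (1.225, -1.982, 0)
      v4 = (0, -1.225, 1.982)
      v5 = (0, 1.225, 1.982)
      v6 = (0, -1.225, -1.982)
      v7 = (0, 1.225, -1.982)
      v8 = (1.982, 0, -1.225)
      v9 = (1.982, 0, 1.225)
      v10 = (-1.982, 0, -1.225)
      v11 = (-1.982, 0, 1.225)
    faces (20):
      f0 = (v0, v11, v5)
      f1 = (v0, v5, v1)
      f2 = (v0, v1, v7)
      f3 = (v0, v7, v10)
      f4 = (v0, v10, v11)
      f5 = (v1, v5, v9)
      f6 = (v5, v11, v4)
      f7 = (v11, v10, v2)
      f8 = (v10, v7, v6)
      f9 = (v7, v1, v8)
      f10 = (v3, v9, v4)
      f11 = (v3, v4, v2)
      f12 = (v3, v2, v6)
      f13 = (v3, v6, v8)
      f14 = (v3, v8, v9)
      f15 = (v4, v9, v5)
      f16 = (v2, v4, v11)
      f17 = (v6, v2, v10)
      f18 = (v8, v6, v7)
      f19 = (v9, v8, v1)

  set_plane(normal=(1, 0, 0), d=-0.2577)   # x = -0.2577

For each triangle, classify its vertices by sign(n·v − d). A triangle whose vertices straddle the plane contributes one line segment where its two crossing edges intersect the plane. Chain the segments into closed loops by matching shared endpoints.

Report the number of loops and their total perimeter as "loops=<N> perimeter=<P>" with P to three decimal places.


Straddling triangles (10 of 20):
  (v0,v11,v5) [--+] → (-0.2577, 1.06573, 1.88357)–(-0.2577, 1.38425, 1.56505)  len=0.4505
  (v0,v5,v1) [-++] → (-0.2577, 1.38425, 1.56505)–(-0.2577, 1.982, 0)  len=1.6753
  (v0,v1,v7) [-++] → (-0.2577, 1.982, 0)–(-0.2577, 1.38425, -1.56505)  len=1.6753
  (v0,v7,v10) [-+-] → (-0.2577, 1.38425, -1.56505)–(-0.2577, 1.06573, -1.88357)  len=0.4505
  (v5,v11,v4) [+-+] → (-0.2577, 1.06573, 1.88357)–(-0.2577, -1.06573, 1.88357)  len=2.1315
  (v10,v7,v6) [-++] → (-0.2577, 1.06573, -1.88357)–(-0.2577, -1.06573, -1.88357)  len=2.1315
  (v3,v4,v2) [++-] → (-0.2577, -1.38425, 1.56505)–(-0.2577, -1.982, 0)  len=1.6753
  (v3,v2,v6) [+-+] → (-0.2577, -1.982, 0)–(-0.2577, -1.38425, -1.56505)  len=1.6753
  (v2,v4,v11) [-+-] → (-0.2577, -1.38425, 1.56505)–(-0.2577, -1.06573, 1.88357)  len=0.4505
  (v6,v2,v10) [+--] → (-0.2577, -1.38425, -1.56505)–(-0.2577, -1.06573, -1.88357)  len=0.4505

Chained into 1 loop(s):
  loop 1: 10 segments, perimeter = 12.7660
Total perimeter = 12.766

loops=1 perimeter=12.766


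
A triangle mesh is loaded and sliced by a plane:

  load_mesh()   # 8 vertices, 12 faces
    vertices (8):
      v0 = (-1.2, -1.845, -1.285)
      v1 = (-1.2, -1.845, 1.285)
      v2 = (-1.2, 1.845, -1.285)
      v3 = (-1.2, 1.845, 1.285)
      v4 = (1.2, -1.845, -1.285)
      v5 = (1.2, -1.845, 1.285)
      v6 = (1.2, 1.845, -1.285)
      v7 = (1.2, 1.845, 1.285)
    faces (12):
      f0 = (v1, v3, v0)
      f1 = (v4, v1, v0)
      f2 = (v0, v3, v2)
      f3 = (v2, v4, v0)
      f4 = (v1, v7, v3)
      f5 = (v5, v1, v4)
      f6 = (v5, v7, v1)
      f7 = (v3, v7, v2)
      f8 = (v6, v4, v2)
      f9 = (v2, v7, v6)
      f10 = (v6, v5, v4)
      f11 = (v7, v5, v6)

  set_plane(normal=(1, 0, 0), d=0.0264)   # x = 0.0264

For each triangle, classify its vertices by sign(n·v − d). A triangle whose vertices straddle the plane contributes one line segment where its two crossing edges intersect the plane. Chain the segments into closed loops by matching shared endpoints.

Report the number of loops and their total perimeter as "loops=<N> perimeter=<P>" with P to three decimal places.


loops=1 perimeter=12.520

Straddling triangles (8 of 12):
  (v4,v1,v0) [+--] → (0.0264, -1.845, -0.02827)–(0.0264, -1.845, -1.285)  len=1.2567
  (v2,v4,v0) [-+-] → (0.0264, -0.04059, -1.285)–(0.0264, -1.845, -1.285)  len=1.8044
  (v1,v7,v3) [-+-] → (0.0264, 0.04059, 1.285)–(0.0264, 1.845, 1.285)  len=1.8044
  (v5,v1,v4) [+-+] → (0.0264, -1.845, 1.285)–(0.0264, -1.845, -0.02827)  len=1.3133
  (v5,v7,v1) [++-] → (0.0264, 0.04059, 1.285)–(0.0264, -1.845, 1.285)  len=1.8856
  (v3,v7,v2) [-+-] → (0.0264, 1.845, 1.285)–(0.0264, 1.845, 0.02827)  len=1.2567
  (v6,v4,v2) [++-] → (0.0264, -0.04059, -1.285)–(0.0264, 1.845, -1.285)  len=1.8856
  (v2,v7,v6) [-++] → (0.0264, 1.845, 0.02827)–(0.0264, 1.845, -1.285)  len=1.3133

Chained into 1 loop(s):
  loop 1: 8 segments, perimeter = 12.5200
Total perimeter = 12.520


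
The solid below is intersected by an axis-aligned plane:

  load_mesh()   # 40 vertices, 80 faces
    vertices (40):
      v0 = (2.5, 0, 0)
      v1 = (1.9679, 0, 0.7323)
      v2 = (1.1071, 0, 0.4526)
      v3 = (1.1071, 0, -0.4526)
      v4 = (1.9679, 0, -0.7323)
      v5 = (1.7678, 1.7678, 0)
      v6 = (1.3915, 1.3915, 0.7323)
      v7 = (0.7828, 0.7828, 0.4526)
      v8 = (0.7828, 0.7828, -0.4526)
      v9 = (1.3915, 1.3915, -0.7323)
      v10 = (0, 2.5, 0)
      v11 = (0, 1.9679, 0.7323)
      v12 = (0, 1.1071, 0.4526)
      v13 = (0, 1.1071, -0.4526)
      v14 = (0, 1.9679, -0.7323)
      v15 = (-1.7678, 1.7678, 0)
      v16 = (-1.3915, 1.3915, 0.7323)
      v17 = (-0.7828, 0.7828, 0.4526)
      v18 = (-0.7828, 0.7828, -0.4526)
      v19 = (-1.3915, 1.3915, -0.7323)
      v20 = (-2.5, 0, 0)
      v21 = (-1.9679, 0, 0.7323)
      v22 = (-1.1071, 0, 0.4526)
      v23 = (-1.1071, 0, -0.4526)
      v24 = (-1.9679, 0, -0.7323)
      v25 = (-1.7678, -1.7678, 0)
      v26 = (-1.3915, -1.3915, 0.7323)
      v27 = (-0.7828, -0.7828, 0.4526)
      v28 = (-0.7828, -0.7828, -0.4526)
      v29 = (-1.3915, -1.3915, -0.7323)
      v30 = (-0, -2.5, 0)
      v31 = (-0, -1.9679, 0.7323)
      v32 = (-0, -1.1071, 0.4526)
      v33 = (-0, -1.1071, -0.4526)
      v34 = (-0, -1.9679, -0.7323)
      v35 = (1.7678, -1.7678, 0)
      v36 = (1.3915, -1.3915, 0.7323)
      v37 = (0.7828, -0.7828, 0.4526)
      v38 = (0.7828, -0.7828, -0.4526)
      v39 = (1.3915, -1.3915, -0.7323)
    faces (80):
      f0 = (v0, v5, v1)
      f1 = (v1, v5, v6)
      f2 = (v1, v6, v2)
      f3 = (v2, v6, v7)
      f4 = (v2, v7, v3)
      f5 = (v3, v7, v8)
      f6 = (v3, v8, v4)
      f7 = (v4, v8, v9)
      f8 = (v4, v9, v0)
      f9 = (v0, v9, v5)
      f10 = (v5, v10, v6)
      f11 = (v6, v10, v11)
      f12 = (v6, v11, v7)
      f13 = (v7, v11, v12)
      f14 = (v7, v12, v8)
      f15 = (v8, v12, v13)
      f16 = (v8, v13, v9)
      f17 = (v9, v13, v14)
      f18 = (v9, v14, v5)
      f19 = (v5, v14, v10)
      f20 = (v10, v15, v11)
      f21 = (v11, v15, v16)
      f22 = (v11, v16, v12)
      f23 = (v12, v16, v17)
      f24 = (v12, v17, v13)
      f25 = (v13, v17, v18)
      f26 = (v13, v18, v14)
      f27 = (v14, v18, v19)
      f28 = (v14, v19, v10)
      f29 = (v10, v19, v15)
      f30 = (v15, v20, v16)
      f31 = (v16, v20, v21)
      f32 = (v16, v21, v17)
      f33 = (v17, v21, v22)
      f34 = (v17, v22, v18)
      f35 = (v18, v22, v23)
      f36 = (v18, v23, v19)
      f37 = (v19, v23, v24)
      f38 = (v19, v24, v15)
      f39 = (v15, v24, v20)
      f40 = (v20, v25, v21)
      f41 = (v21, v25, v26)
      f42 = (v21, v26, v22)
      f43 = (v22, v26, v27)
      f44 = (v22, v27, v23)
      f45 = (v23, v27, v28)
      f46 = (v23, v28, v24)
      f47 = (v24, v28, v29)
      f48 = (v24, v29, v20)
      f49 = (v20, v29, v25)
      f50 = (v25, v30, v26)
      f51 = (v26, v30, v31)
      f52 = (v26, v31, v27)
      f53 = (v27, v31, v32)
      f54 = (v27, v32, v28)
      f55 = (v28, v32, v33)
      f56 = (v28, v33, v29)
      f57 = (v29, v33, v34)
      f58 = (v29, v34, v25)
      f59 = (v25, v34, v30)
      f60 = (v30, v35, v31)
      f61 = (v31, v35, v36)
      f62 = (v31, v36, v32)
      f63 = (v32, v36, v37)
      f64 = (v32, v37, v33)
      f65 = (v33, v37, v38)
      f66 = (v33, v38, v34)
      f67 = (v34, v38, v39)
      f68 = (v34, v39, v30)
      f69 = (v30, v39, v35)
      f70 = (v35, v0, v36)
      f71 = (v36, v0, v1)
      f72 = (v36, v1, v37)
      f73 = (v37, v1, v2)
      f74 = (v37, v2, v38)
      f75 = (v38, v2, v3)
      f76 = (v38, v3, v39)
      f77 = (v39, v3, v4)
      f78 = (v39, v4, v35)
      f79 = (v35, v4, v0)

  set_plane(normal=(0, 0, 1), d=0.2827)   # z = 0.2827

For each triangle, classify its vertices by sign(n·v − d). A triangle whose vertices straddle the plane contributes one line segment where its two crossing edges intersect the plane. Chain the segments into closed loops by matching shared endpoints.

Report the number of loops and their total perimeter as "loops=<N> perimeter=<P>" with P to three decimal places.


loops=2 perimeter=20.828

Straddling triangles (32 of 80):
  (v0,v5,v1) [--+] → (1.84505, 1.08535, 0.2827)–(2.29459, 0, 0.2827)  len=1.1748
  (v1,v5,v6) [+-+] → (1.84505, 1.08535, 0.2827)–(1.62253, 1.62253, 0.2827)  len=0.5814
  (v2,v7,v3) [++-] → (0.843669, 0.635874, 0.2827)–(1.1071, 0, 0.2827)  len=0.6883
  (v3,v7,v8) [-+-] → (0.843669, 0.635874, 0.2827)–(0.7828, 0.7828, 0.2827)  len=0.1590
  (v5,v10,v6) [--+] → (0.53718, 2.07207, 0.2827)–(1.62253, 1.62253, 0.2827)  len=1.1748
  (v6,v10,v11) [+-+] → (0.53718, 2.07207, 0.2827)–(0, 2.29459, 0.2827)  len=0.5814
  (v7,v12,v8) [++-] → (0.146926, 1.04623, 0.2827)–(0.7828, 0.7828, 0.2827)  len=0.6883
  (v8,v12,v13) [-+-] → (0.146926, 1.04623, 0.2827)–(0, 1.1071, 0.2827)  len=0.1590
  (v10,v15,v11) [--+] → (-1.08535, 1.84505, 0.2827)–(0, 2.29459, 0.2827)  len=1.1748
  (v11,v15,v16) [+-+] → (-1.08535, 1.84505, 0.2827)–(-1.62253, 1.62253, 0.2827)  len=0.5814
  (v12,v17,v13) [++-] → (-0.635874, 0.843669, 0.2827)–(0, 1.1071, 0.2827)  len=0.6883
  (v13,v17,v18) [-+-] → (-0.635874, 0.843669, 0.2827)–(-0.7828, 0.7828, 0.2827)  len=0.1590
  (v15,v20,v16) [--+] → (-2.07207, 0.53718, 0.2827)–(-1.62253, 1.62253, 0.2827)  len=1.1748
  (v16,v20,v21) [+-+] → (-2.07207, 0.53718, 0.2827)–(-2.29459, 0, 0.2827)  len=0.5814
  (v17,v22,v18) [++-] → (-1.04623, 0.146926, 0.2827)–(-0.7828, 0.7828, 0.2827)  len=0.6883
  (v18,v22,v23) [-+-] → (-1.04623, 0.146926, 0.2827)–(-1.1071, 0, 0.2827)  len=0.1590
  (v20,v25,v21) [--+] → (-1.84505, -1.08535, 0.2827)–(-2.29459, 0, 0.2827)  len=1.1748
  (v21,v25,v26) [+-+] → (-1.84505, -1.08535, 0.2827)–(-1.62253, -1.62253, 0.2827)  len=0.5814
  (v22,v27,v23) [++-] → (-0.843669, -0.635874, 0.2827)–(-1.1071, 0, 0.2827)  len=0.6883
  (v23,v27,v28) [-+-] → (-0.843669, -0.635874, 0.2827)–(-0.7828, -0.7828, 0.2827)  len=0.1590
  (v25,v30,v26) [--+] → (-0.53718, -2.07207, 0.2827)–(-1.62253, -1.62253, 0.2827)  len=1.1748
  (v26,v30,v31) [+-+] → (-0.53718, -2.07207, 0.2827)–(0, -2.29459, 0.2827)  len=0.5814
  (v27,v32,v28) [++-] → (-0.146926, -1.04623, 0.2827)–(-0.7828, -0.7828, 0.2827)  len=0.6883
  (v28,v32,v33) [-+-] → (-0.146926, -1.04623, 0.2827)–(0, -1.1071, 0.2827)  len=0.1590
  (v30,v35,v31) [--+] → (1.08535, -1.84505, 0.2827)–(0, -2.29459, 0.2827)  len=1.1748
  (v31,v35,v36) [+-+] → (1.08535, -1.84505, 0.2827)–(1.62253, -1.62253, 0.2827)  len=0.5814
  (v32,v37,v33) [++-] → (0.635874, -0.843669, 0.2827)–(0, -1.1071, 0.2827)  len=0.6883
  (v33,v37,v38) [-+-] → (0.635874, -0.843669, 0.2827)–(0.7828, -0.7828, 0.2827)  len=0.1590
  (v35,v0,v36) [--+] → (2.07207, -0.53718, 0.2827)–(1.62253, -1.62253, 0.2827)  len=1.1748
  (v36,v0,v1) [+-+] → (2.07207, -0.53718, 0.2827)–(2.29459, 0, 0.2827)  len=0.5814
  (v37,v2,v38) [++-] → (1.04623, -0.146926, 0.2827)–(0.7828, -0.7828, 0.2827)  len=0.6883
  (v38,v2,v3) [-+-] → (1.04623, -0.146926, 0.2827)–(1.1071, 0, 0.2827)  len=0.1590

Chained into 2 loop(s):
  loop 1: 16 segments, perimeter = 14.0497
  loop 2: 16 segments, perimeter = 6.7785
Total perimeter = 20.828
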